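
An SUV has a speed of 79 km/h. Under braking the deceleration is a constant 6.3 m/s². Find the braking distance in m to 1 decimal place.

79 km/h ÷ 3.6 = 21.9444 m/s.
Braking distance = v²/(2a) = 21.9444² / (2 × 6.300) = 481.557 / 12.600 = 38.219 m.

Braking distance ≈ 38.2 m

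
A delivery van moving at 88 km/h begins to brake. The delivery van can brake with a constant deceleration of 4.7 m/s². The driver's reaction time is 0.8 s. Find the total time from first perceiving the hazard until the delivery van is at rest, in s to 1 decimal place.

88 km/h ÷ 3.6 = 24.4444 m/s.
Braking time = v/a = 24.4444 / 4.700 = 5.201 s.
Total = 0.8 + 5.201 = 6.001 s.

Total time ≈ 6.0 s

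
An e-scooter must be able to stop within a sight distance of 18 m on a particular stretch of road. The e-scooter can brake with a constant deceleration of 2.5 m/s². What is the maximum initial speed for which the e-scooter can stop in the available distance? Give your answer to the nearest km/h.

v²/(2a) = d ⇒ v = √(2 × 2.500 × 18) = √90.00 = 9.4868 m/s.
9.4868 m/s × 3.6 = 34.152 km/h.

Maximum speed ≈ 34 km/h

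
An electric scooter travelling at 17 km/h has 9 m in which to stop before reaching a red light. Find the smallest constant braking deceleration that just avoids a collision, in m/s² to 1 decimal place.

17 km/h ÷ 3.6 = 4.7222 m/s.
v² = 2a·d ⇒ a = v²/(2d) = 4.7222² / (2 × 9.000) = 22.299 / 18.000 = 1.2388 m/s².

Required deceleration ≈ 1.2 m/s²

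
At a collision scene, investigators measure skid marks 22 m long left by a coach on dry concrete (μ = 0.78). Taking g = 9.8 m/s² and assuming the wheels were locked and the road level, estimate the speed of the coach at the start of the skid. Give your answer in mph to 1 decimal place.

Deceleration a = μg = 0.78 × 9.8 = 7.644 m/s².
v = √(2a·d) = √(2 × 7.644 × 22) = √336.336 = 18.3395 m/s.
= 18.3395 ÷ 0.44704 = 41.024 mph.

Initial speed ≈ 41.0 mph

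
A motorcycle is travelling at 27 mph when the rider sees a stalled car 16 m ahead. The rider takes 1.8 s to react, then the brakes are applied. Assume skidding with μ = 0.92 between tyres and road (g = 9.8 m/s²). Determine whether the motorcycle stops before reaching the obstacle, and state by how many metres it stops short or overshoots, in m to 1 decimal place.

27 mph × 0.44704 = 12.0701 m/s.
a = μg = 0.92 × 9.8 = 9.016 m/s².
Reaction distance = 12.0701 × 1.8 = 21.726 m.
Braking distance = v²/(2a) = 145.687 / 18.032 = 8.079 m.
Total stopping distance = 21.726 + 8.079 = 29.805 m, vs 16 m available — it cannot stop in time and overshoots by 29.805 − 16 = 13.805 m.

No — it overshoots by 13.8 m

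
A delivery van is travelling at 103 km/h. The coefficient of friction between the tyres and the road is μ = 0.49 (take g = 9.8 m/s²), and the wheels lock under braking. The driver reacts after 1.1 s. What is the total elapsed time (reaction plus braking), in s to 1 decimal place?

Total time ≈ 7.1 s

103 km/h ÷ 3.6 = 28.6111 m/s.
a = μg = 0.49 × 9.8 = 4.802 m/s².
Braking time = v/a = 28.6111 / 4.802 = 5.958 s.
Total = 1.1 + 5.958 = 7.058 s.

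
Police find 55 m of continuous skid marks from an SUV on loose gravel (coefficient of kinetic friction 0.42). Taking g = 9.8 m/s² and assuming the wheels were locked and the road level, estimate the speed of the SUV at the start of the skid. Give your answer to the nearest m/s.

Deceleration a = μg = 0.42 × 9.8 = 4.116 m/s².
v = √(2a·d) = √(2 × 4.116 × 55) = √452.760 = 21.2782 m/s.

Initial speed ≈ 21 m/s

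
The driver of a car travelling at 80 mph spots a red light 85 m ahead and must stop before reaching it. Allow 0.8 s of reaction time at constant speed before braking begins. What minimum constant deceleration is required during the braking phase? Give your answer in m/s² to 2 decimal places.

80 mph × 0.44704 = 35.7632 m/s.
Distance covered during reaction = 35.7632 × 0.8 = 28.611 m.
Distance available for braking: 85 − 28.611 = 56.389 m.
v² = 2a·d ⇒ a = v²/(2d) = 35.7632² / (2 × 56.389) = 1279.006 / 112.778 = 11.3409 m/s².

Required deceleration ≈ 11.34 m/s²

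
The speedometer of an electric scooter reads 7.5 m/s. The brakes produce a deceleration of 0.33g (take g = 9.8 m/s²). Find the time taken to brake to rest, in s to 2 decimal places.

Braking time ≈ 2.32 s

a = 0.33 × 9.8 = 3.234 m/s².
Braking time = v/a = 7.5000 / 3.234 = 2.319 s.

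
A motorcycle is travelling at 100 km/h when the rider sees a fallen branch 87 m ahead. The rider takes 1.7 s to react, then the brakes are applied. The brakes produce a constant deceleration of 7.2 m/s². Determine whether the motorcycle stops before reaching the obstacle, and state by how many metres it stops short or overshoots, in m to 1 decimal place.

100 km/h ÷ 3.6 = 27.7778 m/s.
Reaction distance = 27.7778 × 1.7 = 47.222 m.
Braking distance = v²/(2a) = 771.606 / 14.400 = 53.584 m.
Total stopping distance = 47.222 + 53.584 = 100.806 m, vs 87 m available — it cannot stop in time and overshoots by 100.806 − 87 = 13.806 m.

No — it overshoots by 13.8 m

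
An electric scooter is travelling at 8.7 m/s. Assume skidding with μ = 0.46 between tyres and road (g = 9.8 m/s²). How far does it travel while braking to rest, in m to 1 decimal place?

Braking distance ≈ 8.4 m

a = μg = 0.46 × 9.8 = 4.508 m/s².
Braking distance = v²/(2a) = 8.7000² / (2 × 4.508) = 75.690 / 9.016 = 8.395 m.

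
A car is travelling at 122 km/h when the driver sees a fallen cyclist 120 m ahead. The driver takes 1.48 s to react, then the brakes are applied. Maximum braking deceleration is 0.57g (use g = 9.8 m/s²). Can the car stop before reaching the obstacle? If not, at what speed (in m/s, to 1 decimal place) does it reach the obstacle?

122 km/h ÷ 3.6 = 33.8889 m/s.
a = 0.57 × 9.8 = 5.586 m/s².
Reaction distance = 33.8889 × 1.48 = 50.156 m.
Braking distance needed to stop: v²/(2a) = 1148.458 / 11.172 = 102.798 m, so total needed = 50.156 + 102.798 = 152.954 m > 120 m — it cannot stop.
Distance remaining when braking begins: 120 − 50.156 = 69.844 m.
v² = v₀² − 2a·d = 1148.458 − 2 × 5.586 × 69.844 = 368.161 m²/s².
v = √368.161 = 19.188 m/s.

No — it strikes the obstacle at 19.2 m/s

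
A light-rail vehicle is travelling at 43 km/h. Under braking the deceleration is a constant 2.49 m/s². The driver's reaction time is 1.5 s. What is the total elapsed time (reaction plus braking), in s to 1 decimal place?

Total time ≈ 6.3 s

43 km/h ÷ 3.6 = 11.9444 m/s.
Braking time = v/a = 11.9444 / 2.490 = 4.797 s.
Total = 1.5 + 4.797 = 6.297 s.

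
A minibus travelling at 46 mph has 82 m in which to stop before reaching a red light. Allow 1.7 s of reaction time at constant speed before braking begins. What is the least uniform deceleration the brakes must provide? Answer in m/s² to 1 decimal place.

Required deceleration ≈ 4.5 m/s²

46 mph × 0.44704 = 20.5638 m/s.
Distance covered during reaction = 20.5638 × 1.7 = 34.958 m.
Distance available for braking: 82 − 34.958 = 47.042 m.
v² = 2a·d ⇒ a = v²/(2d) = 20.5638² / (2 × 47.042) = 422.870 / 94.084 = 4.4946 m/s².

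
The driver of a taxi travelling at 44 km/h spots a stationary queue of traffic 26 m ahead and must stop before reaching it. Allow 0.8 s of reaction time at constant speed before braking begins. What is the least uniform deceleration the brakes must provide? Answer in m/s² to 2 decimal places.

44 km/h ÷ 3.6 = 12.2222 m/s.
Distance covered during reaction = 12.2222 × 0.8 = 9.778 m.
Distance available for braking: 26 − 9.778 = 16.222 m.
v² = 2a·d ⇒ a = v²/(2d) = 12.2222² / (2 × 16.222) = 149.382 / 32.444 = 4.6043 m/s².

Required deceleration ≈ 4.60 m/s²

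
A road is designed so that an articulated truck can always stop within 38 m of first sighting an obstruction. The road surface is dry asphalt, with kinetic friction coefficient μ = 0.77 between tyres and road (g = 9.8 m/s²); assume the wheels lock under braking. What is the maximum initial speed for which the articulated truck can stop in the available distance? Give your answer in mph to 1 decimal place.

a = μg = 0.77 × 9.8 = 7.546 m/s².
v²/(2a) = d ⇒ v = √(2 × 7.546 × 38) = √573.50 = 23.9479 m/s.
23.9479 m/s ÷ 0.44704 = 53.570 mph.

Maximum speed ≈ 53.6 mph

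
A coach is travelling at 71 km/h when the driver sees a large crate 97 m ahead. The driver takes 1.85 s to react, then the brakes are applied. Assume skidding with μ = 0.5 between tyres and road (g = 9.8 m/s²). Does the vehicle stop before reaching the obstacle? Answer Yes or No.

Yes

71 km/h ÷ 3.6 = 19.7222 m/s.
a = μg = 0.5 × 9.8 = 4.900 m/s².
Reaction distance = 19.7222 × 1.85 = 36.486 m.
Braking distance = v²/(2a) = 388.965 / 9.800 = 39.690 m.
Total stopping distance = 36.486 + 39.690 = 76.176 m, vs 97 m available — it stops with 97 − 76.176 = 20.824 m to spare.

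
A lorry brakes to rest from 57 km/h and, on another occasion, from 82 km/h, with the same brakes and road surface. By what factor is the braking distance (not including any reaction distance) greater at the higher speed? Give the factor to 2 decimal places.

Braking distance d = v²/(2a), so with a fixed, d ∝ v².
Factor = (82/57)² = 1.4386² = 2.0696.

Factor ≈ 2.07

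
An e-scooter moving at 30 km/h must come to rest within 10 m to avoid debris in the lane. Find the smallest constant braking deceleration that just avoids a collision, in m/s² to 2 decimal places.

30 km/h ÷ 3.6 = 8.3333 m/s.
v² = 2a·d ⇒ a = v²/(2d) = 8.3333² / (2 × 10.000) = 69.444 / 20.000 = 3.4722 m/s².

Required deceleration ≈ 3.47 m/s²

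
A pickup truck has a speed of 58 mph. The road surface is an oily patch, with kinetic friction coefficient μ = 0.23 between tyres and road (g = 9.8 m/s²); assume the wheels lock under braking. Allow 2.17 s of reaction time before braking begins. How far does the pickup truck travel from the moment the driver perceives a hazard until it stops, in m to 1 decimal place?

58 mph × 0.44704 = 25.9283 m/s.
a = μg = 0.23 × 9.8 = 2.254 m/s².
Reaction distance = v·t_r = 25.9283 × 2.17 = 56.264 m.
Braking distance = v²/(2a) = 25.9283² / (2 × 2.254) = 672.277 / 4.508 = 149.130 m.
Total = 56.264 + 149.130 = 205.394 m.

Total stopping distance ≈ 205.4 m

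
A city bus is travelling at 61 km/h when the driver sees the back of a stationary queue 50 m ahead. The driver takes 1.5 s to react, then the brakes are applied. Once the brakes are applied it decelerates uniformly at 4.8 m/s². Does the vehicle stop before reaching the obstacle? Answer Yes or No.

61 km/h ÷ 3.6 = 16.9444 m/s.
Reaction distance = 16.9444 × 1.5 = 25.417 m.
Braking distance = v²/(2a) = 287.113 / 9.600 = 29.908 m.
Total stopping distance = 25.417 + 29.908 = 55.325 m, vs 50 m available — it cannot stop in time and overshoots by 55.325 − 50 = 5.325 m.

No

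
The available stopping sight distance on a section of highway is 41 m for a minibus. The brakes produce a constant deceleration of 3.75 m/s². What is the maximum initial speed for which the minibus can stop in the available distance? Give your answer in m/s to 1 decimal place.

v²/(2a) = d ⇒ v = √(2 × 3.750 × 41) = √307.50 = 17.5357 m/s.

Maximum speed ≈ 17.5 m/s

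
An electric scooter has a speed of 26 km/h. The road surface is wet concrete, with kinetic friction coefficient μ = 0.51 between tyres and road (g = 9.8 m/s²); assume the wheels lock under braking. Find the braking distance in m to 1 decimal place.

Braking distance ≈ 5.2 m

26 km/h ÷ 3.6 = 7.2222 m/s.
a = μg = 0.51 × 9.8 = 4.998 m/s².
Braking distance = v²/(2a) = 7.2222² / (2 × 4.998) = 52.160 / 9.996 = 5.218 m.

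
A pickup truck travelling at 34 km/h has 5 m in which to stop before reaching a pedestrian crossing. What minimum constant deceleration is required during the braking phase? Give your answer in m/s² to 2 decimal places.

Required deceleration ≈ 8.92 m/s²

34 km/h ÷ 3.6 = 9.4444 m/s.
v² = 2a·d ⇒ a = v²/(2d) = 9.4444² / (2 × 5.000) = 89.197 / 10.000 = 8.9197 m/s².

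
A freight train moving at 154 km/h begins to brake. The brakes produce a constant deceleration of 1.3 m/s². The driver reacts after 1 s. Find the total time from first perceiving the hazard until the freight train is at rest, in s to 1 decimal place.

Total time ≈ 33.9 s

154 km/h ÷ 3.6 = 42.7778 m/s.
Braking time = v/a = 42.7778 / 1.300 = 32.906 s.
Total = 1 + 32.906 = 33.906 s.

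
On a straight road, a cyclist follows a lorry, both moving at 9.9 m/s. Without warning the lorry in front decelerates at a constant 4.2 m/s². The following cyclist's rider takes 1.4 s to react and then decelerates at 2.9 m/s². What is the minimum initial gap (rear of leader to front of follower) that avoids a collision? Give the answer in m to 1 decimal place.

Minimum gap ≈ 19.1 m

Leader travels v²/(2a_L) = 98.010 / 8.400 = 11.668 m before stopping.
Follower covers v·t_r = 9.9000 × 1.4 = 13.860 m while reacting, then v²/(2a_F) = 98.010 / 5.800 = 16.898 m while braking, for a total of 13.860 + 16.898 = 30.758 m.
Since a_F ≤ a_L and the follower starts braking later, the follower is never slower than the leader, so the closest approach is when both have stopped.
Minimum gap = 30.758 − 11.668 = 19.090 m.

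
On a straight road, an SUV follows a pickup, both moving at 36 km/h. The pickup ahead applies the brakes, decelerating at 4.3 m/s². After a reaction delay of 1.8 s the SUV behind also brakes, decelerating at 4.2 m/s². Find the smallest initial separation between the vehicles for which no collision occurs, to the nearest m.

36 km/h ÷ 3.6 = 10.0000 m/s.
Leader travels v²/(2a_L) = 100.000 / 8.600 = 11.628 m before stopping.
Follower covers v·t_r = 10.0000 × 1.8 = 18.000 m while reacting, then v²/(2a_F) = 100.000 / 8.400 = 11.905 m while braking, for a total of 18.000 + 11.905 = 29.905 m.
Since a_F ≤ a_L and the follower starts braking later, the follower is never slower than the leader, so the closest approach is when both have stopped.
Minimum gap = 29.905 − 11.628 = 18.277 m.

Minimum gap ≈ 18 m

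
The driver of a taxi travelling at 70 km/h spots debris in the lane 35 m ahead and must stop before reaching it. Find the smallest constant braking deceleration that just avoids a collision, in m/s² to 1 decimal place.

70 km/h ÷ 3.6 = 19.4444 m/s.
v² = 2a·d ⇒ a = v²/(2d) = 19.4444² / (2 × 35.000) = 378.085 / 70.000 = 5.4012 m/s².

Required deceleration ≈ 5.4 m/s²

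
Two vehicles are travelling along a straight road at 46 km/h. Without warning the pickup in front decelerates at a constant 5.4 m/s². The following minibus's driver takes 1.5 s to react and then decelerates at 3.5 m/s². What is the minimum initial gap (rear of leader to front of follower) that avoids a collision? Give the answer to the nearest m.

46 km/h ÷ 3.6 = 12.7778 m/s.
Leader travels v²/(2a_L) = 163.272 / 10.800 = 15.118 m before stopping.
Follower covers v·t_r = 12.7778 × 1.5 = 19.167 m while reacting, then v²/(2a_F) = 163.272 / 7.000 = 23.325 m while braking, for a total of 19.167 + 23.325 = 42.492 m.
Since a_F ≤ a_L and the follower starts braking later, the follower is never slower than the leader, so the closest approach is when both have stopped.
Minimum gap = 42.492 − 15.118 = 27.374 m.

Minimum gap ≈ 27 m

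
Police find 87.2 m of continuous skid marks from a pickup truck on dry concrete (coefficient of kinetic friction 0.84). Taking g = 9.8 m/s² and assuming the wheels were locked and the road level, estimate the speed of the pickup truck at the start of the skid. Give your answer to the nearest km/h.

Deceleration a = μg = 0.84 × 9.8 = 8.232 m/s².
v = √(2a·d) = √(2 × 8.232 × 87.2) = √1435.661 = 37.8901 m/s.
= 37.8901 × 3.6 = 136.404 km/h.

Initial speed ≈ 136 km/h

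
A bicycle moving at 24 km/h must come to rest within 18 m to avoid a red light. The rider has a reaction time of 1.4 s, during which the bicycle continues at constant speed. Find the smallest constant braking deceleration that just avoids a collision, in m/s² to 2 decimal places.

Required deceleration ≈ 2.56 m/s²

24 km/h ÷ 3.6 = 6.6667 m/s.
Distance covered during reaction = 6.6667 × 1.4 = 9.333 m.
Distance available for braking: 18 − 9.333 = 8.667 m.
v² = 2a·d ⇒ a = v²/(2d) = 6.6667² / (2 × 8.667) = 44.445 / 17.334 = 2.5640 m/s².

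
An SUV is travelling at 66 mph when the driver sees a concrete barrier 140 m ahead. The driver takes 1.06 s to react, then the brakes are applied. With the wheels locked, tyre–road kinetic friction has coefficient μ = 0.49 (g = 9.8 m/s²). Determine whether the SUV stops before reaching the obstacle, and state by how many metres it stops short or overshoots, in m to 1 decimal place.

66 mph × 0.44704 = 29.5046 m/s.
a = μg = 0.49 × 9.8 = 4.802 m/s².
Reaction distance = 29.5046 × 1.06 = 31.275 m.
Braking distance = v²/(2a) = 870.521 / 9.604 = 90.642 m.
Total stopping distance = 31.275 + 90.642 = 121.917 m, vs 140 m available — it stops with 140 − 121.917 = 18.083 m to spare.

Yes — it stops 18.1 m short of the obstacle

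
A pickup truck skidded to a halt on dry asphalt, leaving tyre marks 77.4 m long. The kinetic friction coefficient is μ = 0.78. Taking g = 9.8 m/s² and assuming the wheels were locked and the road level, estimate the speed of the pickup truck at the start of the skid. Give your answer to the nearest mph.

Deceleration a = μg = 0.78 × 9.8 = 7.644 m/s².
v = √(2a·d) = √(2 × 7.644 × 77.4) = √1183.291 = 34.3990 m/s.
= 34.3990 ÷ 0.44704 = 76.948 mph.

Initial speed ≈ 77 mph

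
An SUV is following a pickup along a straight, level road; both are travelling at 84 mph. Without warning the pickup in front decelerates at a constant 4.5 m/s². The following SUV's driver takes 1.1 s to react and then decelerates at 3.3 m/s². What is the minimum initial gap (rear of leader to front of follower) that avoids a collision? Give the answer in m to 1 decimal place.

84 mph × 0.44704 = 37.5514 m/s.
Leader travels v²/(2a_L) = 1410.108 / 9.000 = 156.679 m before stopping.
Follower covers v·t_r = 37.5514 × 1.1 = 41.307 m while reacting, then v²/(2a_F) = 1410.108 / 6.600 = 213.653 m while braking, for a total of 41.307 + 213.653 = 254.960 m.
Since a_F ≤ a_L and the follower starts braking later, the follower is never slower than the leader, so the closest approach is when both have stopped.
Minimum gap = 254.960 − 156.679 = 98.281 m.

Minimum gap ≈ 98.3 m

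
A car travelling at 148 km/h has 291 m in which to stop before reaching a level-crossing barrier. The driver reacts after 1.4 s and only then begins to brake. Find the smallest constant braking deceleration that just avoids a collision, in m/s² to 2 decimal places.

148 km/h ÷ 3.6 = 41.1111 m/s.
Distance covered during reaction = 41.1111 × 1.4 = 57.556 m.
Distance available for braking: 291 − 57.556 = 233.444 m.
v² = 2a·d ⇒ a = v²/(2d) = 41.1111² / (2 × 233.444) = 1690.123 / 466.888 = 3.6200 m/s².

Required deceleration ≈ 3.62 m/s²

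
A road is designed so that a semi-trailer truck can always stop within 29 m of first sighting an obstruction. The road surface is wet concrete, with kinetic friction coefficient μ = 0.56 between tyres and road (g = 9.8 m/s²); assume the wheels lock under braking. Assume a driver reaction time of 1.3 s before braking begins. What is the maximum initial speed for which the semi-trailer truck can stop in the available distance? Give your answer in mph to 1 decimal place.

a = μg = 0.56 × 9.8 = 5.488 m/s².
Stopping distance: v·t_r + v²/(2a) = 29 with t_r = 1.3 s and a = 5.488 m/s².
So v² + 14.269 v − 318.30 = 0.
Positive root: v = −a·t_r + √((a·t_r)² + 2a·d) = −7.134 + √(50.894 + 318.30) = 12.0804 m/s.
12.0804 m/s ÷ 0.44704 = 27.023 mph.

Maximum speed ≈ 27.0 mph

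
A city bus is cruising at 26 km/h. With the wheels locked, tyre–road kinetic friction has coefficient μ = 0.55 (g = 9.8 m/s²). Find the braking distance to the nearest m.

Braking distance ≈ 5 m

26 km/h ÷ 3.6 = 7.2222 m/s.
a = μg = 0.55 × 9.8 = 5.390 m/s².
Braking distance = v²/(2a) = 7.2222² / (2 × 5.390) = 52.160 / 10.780 = 4.839 m.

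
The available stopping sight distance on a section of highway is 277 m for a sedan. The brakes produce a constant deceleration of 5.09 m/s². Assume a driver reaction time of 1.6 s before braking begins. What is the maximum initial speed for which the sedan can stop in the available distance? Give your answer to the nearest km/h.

Stopping distance: v·t_r + v²/(2a) = 277 with t_r = 1.6 s and a = 5.090 m/s².
So v² + 16.288 v − 2819.86 = 0.
Positive root: v = −a·t_r + √((a·t_r)² + 2a·d) = −8.144 + √(66.325 + 2819.86) = 45.5792 m/s.
45.5792 m/s × 3.6 = 164.085 km/h.

Maximum speed ≈ 164 km/h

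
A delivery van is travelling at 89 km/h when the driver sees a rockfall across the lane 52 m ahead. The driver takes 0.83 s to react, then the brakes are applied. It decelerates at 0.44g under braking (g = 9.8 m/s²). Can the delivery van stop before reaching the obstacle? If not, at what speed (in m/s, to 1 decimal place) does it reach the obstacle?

No — it strikes the obstacle at 18.4 m/s

89 km/h ÷ 3.6 = 24.7222 m/s.
a = 0.44 × 9.8 = 4.312 m/s².
Reaction distance = 24.7222 × 0.83 = 20.519 m.
Braking distance needed to stop: v²/(2a) = 611.187 / 8.624 = 70.870 m, so total needed = 20.519 + 70.870 = 91.389 m > 52 m — it cannot stop.
Distance remaining when braking begins: 52 − 20.519 = 31.481 m.
v² = v₀² − 2a·d = 611.187 − 2 × 4.312 × 31.481 = 339.695 m²/s².
v = √339.695 = 18.431 m/s.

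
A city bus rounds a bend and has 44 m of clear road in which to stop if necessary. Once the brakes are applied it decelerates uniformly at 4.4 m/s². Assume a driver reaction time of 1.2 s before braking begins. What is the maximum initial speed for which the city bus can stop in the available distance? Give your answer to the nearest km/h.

Stopping distance: v·t_r + v²/(2a) = 44 with t_r = 1.2 s and a = 4.400 m/s².
So v² + 10.560 v − 387.20 = 0.
Positive root: v = −a·t_r + √((a·t_r)² + 2a·d) = −5.280 + √(27.878 + 387.20) = 15.0935 m/s.
15.0935 m/s × 3.6 = 54.337 km/h.

Maximum speed ≈ 54 km/h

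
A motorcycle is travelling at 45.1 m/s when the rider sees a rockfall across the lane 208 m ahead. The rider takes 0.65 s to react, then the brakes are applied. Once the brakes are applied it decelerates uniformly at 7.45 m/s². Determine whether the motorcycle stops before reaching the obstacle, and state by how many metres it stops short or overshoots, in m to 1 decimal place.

Yes — it stops 42.2 m short of the obstacle

Reaction distance = 45.1000 × 0.65 = 29.315 m.
Braking distance = v²/(2a) = 2034.010 / 14.900 = 136.511 m.
Total stopping distance = 29.315 + 136.511 = 165.826 m, vs 208 m available — it stops with 208 − 165.826 = 42.174 m to spare.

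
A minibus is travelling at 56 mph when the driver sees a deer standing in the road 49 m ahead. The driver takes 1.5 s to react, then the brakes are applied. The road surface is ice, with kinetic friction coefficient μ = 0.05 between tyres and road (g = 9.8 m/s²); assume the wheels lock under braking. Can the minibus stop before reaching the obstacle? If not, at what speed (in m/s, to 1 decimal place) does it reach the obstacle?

56 mph × 0.44704 = 25.0342 m/s.
a = μg = 0.05 × 9.8 = 0.490 m/s².
Reaction distance = 25.0342 × 1.5 = 37.551 m.
Braking distance needed to stop: v²/(2a) = 626.711 / 0.980 = 639.501 m, so total needed = 37.551 + 639.501 = 677.052 m > 49 m — it cannot stop.
Distance remaining when braking begins: 49 − 37.551 = 11.449 m.
v² = v₀² − 2a·d = 626.711 − 2 × 0.490 × 11.449 = 615.491 m²/s².
v = √615.491 = 24.809 m/s.

No — it strikes the obstacle at 24.8 m/s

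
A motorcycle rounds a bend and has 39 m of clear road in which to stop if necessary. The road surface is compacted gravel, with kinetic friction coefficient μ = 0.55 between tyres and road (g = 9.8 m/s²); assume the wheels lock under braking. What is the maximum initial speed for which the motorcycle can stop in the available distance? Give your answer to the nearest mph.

a = μg = 0.55 × 9.8 = 5.390 m/s².
v²/(2a) = d ⇒ v = √(2 × 5.390 × 39) = √420.42 = 20.5041 m/s.
20.5041 m/s ÷ 0.44704 = 45.866 mph.

Maximum speed ≈ 46 mph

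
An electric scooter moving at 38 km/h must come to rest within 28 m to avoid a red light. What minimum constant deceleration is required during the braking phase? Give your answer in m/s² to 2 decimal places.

Required deceleration ≈ 1.99 m/s²

38 km/h ÷ 3.6 = 10.5556 m/s.
v² = 2a·d ⇒ a = v²/(2d) = 10.5556² / (2 × 28.000) = 111.421 / 56.000 = 1.9897 m/s².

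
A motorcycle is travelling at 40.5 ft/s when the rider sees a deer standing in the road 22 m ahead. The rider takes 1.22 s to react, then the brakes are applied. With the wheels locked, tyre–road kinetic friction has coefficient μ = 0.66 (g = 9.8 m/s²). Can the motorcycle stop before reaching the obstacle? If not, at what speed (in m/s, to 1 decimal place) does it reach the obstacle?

No — it strikes the obstacle at 7.9 m/s

40.5 ft/s × 0.3048 = 12.3444 m/s.
a = μg = 0.66 × 9.8 = 6.468 m/s².
Reaction distance = 12.3444 × 1.22 = 15.060 m.
Braking distance needed to stop: v²/(2a) = 152.384 / 12.936 = 11.780 m, so total needed = 15.060 + 11.780 = 26.840 m > 22 m — it cannot stop.
Distance remaining when braking begins: 22 − 15.060 = 6.940 m.
v² = v₀² − 2a·d = 152.384 − 2 × 6.468 × 6.940 = 62.608 m²/s².
v = √62.608 = 7.913 m/s.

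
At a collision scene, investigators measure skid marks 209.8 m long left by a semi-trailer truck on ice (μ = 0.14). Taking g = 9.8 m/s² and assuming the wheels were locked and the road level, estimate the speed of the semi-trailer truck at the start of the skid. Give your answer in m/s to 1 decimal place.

Deceleration a = μg = 0.14 × 9.8 = 1.372 m/s².
v = √(2a·d) = √(2 × 1.372 × 209.8) = √575.691 = 23.9936 m/s.

Initial speed ≈ 24.0 m/s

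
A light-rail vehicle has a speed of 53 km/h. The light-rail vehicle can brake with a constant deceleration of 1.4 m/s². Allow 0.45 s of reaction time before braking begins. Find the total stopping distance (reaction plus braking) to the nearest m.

53 km/h ÷ 3.6 = 14.7222 m/s.
Reaction distance = v·t_r = 14.7222 × 0.45 = 6.625 m.
Braking distance = v²/(2a) = 14.7222² / (2 × 1.400) = 216.743 / 2.800 = 77.408 m.
Total = 6.625 + 77.408 = 84.033 m.

Total stopping distance ≈ 84 m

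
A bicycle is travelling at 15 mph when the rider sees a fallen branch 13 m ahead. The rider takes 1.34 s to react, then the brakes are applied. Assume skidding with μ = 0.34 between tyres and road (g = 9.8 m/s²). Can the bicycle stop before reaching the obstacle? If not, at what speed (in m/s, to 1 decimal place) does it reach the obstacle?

No — it strikes the obstacle at 4.3 m/s

15 mph × 0.44704 = 6.7056 m/s.
a = μg = 0.34 × 9.8 = 3.332 m/s².
Reaction distance = 6.7056 × 1.34 = 8.986 m.
Braking distance needed to stop: v²/(2a) = 44.965 / 6.664 = 6.747 m, so total needed = 8.986 + 6.747 = 15.733 m > 13 m — it cannot stop.
Distance remaining when braking begins: 13 − 8.986 = 4.014 m.
v² = v₀² − 2a·d = 44.965 − 2 × 3.332 × 4.014 = 18.216 m²/s².
v = √18.216 = 4.268 m/s.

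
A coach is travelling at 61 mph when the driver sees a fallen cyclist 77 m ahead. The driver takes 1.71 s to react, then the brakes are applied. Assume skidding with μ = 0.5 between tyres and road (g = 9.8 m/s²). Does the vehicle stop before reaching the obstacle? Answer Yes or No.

No

61 mph × 0.44704 = 27.2694 m/s.
a = μg = 0.5 × 9.8 = 4.900 m/s².
Reaction distance = 27.2694 × 1.71 = 46.631 m.
Braking distance = v²/(2a) = 743.620 / 9.800 = 75.880 m.
Total stopping distance = 46.631 + 75.880 = 122.511 m, vs 77 m available — it cannot stop in time and overshoots by 122.511 − 77 = 45.511 m.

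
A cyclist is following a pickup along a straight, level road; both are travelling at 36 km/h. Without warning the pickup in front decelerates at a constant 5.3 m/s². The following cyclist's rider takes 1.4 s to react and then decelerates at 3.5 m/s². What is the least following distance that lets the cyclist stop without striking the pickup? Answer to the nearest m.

Minimum gap ≈ 19 m

36 km/h ÷ 3.6 = 10.0000 m/s.
Leader travels v²/(2a_L) = 100.000 / 10.600 = 9.434 m before stopping.
Follower covers v·t_r = 10.0000 × 1.4 = 14.000 m while reacting, then v²/(2a_F) = 100.000 / 7.000 = 14.286 m while braking, for a total of 14.000 + 14.286 = 28.286 m.
Since a_F ≤ a_L and the follower starts braking later, the follower is never slower than the leader, so the closest approach is when both have stopped.
Minimum gap = 28.286 − 9.434 = 18.852 m.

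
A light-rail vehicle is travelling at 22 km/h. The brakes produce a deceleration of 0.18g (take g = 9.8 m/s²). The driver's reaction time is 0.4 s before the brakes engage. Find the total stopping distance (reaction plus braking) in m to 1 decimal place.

22 km/h ÷ 3.6 = 6.1111 m/s.
a = 0.18 × 9.8 = 1.764 m/s².
Reaction distance = v·t_r = 6.1111 × 0.4 = 2.444 m.
Braking distance = v²/(2a) = 6.1111² / (2 × 1.764) = 37.346 / 3.528 = 10.586 m.
Total = 2.444 + 10.586 = 13.030 m.

Total stopping distance ≈ 13.0 m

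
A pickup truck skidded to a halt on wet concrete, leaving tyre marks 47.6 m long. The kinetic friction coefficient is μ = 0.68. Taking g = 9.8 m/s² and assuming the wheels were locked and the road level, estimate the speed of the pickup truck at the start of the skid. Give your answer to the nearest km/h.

Initial speed ≈ 91 km/h

Deceleration a = μg = 0.68 × 9.8 = 6.664 m/s².
v = √(2a·d) = √(2 × 6.664 × 47.6) = √634.413 = 25.1876 m/s.
= 25.1876 × 3.6 = 90.675 km/h.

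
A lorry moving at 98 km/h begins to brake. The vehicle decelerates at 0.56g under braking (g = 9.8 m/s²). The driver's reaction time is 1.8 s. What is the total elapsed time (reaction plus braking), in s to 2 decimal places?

98 km/h ÷ 3.6 = 27.2222 m/s.
a = 0.56 × 9.8 = 5.488 m/s².
Braking time = v/a = 27.2222 / 5.488 = 4.960 s.
Total = 1.8 + 4.960 = 6.760 s.

Total time ≈ 6.76 s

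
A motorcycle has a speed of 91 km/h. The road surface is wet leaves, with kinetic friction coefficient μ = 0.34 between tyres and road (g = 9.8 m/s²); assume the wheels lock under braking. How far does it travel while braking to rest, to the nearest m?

91 km/h ÷ 3.6 = 25.2778 m/s.
a = μg = 0.34 × 9.8 = 3.332 m/s².
Braking distance = v²/(2a) = 25.2778² / (2 × 3.332) = 638.967 / 6.664 = 95.883 m.

Braking distance ≈ 96 m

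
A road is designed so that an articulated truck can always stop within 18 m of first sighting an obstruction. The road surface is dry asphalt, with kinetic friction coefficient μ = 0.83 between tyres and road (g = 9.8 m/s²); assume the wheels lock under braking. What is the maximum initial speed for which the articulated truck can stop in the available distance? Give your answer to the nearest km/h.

Maximum speed ≈ 62 km/h

a = μg = 0.83 × 9.8 = 8.134 m/s².
v²/(2a) = d ⇒ v = √(2 × 8.134 × 18) = √292.82 = 17.1120 m/s.
17.1120 m/s × 3.6 = 61.603 km/h.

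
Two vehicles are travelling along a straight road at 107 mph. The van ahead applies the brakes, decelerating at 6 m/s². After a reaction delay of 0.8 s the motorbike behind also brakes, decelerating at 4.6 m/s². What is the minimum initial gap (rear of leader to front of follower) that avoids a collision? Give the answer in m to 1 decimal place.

107 mph × 0.44704 = 47.8333 m/s.
Leader travels v²/(2a_L) = 2288.025 / 12.000 = 190.669 m before stopping.
Follower covers v·t_r = 47.8333 × 0.8 = 38.267 m while reacting, then v²/(2a_F) = 2288.025 / 9.200 = 248.698 m while braking, for a total of 38.267 + 248.698 = 286.965 m.
Since a_F ≤ a_L and the follower starts braking later, the follower is never slower than the leader, so the closest approach is when both have stopped.
Minimum gap = 286.965 − 190.669 = 96.296 m.

Minimum gap ≈ 96.3 m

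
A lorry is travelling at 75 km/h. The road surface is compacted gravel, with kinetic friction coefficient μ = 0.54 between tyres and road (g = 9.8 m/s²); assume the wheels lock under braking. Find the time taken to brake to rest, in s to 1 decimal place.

Braking time ≈ 3.9 s

75 km/h ÷ 3.6 = 20.8333 m/s.
a = μg = 0.54 × 9.8 = 5.292 m/s².
Braking time = v/a = 20.8333 / 5.292 = 3.937 s.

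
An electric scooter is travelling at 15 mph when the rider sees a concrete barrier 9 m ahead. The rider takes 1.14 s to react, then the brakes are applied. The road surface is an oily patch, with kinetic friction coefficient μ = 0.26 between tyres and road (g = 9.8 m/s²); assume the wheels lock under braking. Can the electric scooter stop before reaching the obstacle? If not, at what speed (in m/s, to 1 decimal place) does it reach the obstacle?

No — it strikes the obstacle at 6.2 m/s

15 mph × 0.44704 = 6.7056 m/s.
a = μg = 0.26 × 9.8 = 2.548 m/s².
Reaction distance = 6.7056 × 1.14 = 7.644 m.
Braking distance needed to stop: v²/(2a) = 44.965 / 5.096 = 8.824 m, so total needed = 7.644 + 8.824 = 16.468 m > 9 m — it cannot stop.
Distance remaining when braking begins: 9 − 7.644 = 1.356 m.
v² = v₀² − 2a·d = 44.965 − 2 × 2.548 × 1.356 = 38.055 m²/s².
v = √38.055 = 6.169 m/s.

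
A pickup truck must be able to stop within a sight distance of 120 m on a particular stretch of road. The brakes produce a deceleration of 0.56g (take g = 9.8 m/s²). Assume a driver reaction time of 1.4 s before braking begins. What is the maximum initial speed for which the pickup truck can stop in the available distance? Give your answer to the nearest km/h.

Maximum speed ≈ 106 km/h

a = 0.56 × 9.8 = 5.488 m/s².
Stopping distance: v·t_r + v²/(2a) = 120 with t_r = 1.4 s and a = 5.488 m/s².
So v² + 15.366 v − 1317.12 = 0.
Positive root: v = −a·t_r + √((a·t_r)² + 2a·d) = −7.683 + √(59.028 + 1317.12) = 29.4135 m/s.
29.4135 m/s × 3.6 = 105.889 km/h.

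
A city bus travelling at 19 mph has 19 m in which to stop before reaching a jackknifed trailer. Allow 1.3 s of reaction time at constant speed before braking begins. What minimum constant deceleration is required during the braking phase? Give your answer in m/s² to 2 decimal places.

19 mph × 0.44704 = 8.4938 m/s.
Distance covered during reaction = 8.4938 × 1.3 = 11.042 m.
Distance available for braking: 19 − 11.042 = 7.958 m.
v² = 2a·d ⇒ a = v²/(2d) = 8.4938² / (2 × 7.958) = 72.145 / 15.916 = 4.5329 m/s².

Required deceleration ≈ 4.53 m/s²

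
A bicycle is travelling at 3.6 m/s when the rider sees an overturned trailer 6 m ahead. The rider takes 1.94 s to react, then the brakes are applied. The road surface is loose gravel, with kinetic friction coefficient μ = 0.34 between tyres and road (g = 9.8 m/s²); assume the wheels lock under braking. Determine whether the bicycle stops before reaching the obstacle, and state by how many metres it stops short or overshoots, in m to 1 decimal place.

No — it overshoots by 2.9 m

a = μg = 0.34 × 9.8 = 3.332 m/s².
Reaction distance = 3.6000 × 1.94 = 6.984 m.
Braking distance = v²/(2a) = 12.960 / 6.664 = 1.945 m.
Total stopping distance = 6.984 + 1.945 = 8.929 m, vs 6 m available — it cannot stop in time and overshoots by 8.929 − 6 = 2.929 m.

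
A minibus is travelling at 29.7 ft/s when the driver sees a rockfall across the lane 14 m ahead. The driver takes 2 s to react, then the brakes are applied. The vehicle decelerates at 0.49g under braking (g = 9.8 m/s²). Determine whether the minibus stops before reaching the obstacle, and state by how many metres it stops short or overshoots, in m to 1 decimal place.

No — it overshoots by 12.6 m

29.7 ft/s × 0.3048 = 9.0526 m/s.
a = 0.49 × 9.8 = 4.802 m/s².
Reaction distance = 9.0526 × 2 = 18.105 m.
Braking distance = v²/(2a) = 81.950 / 9.604 = 8.533 m.
Total stopping distance = 18.105 + 8.533 = 26.638 m, vs 14 m available — it cannot stop in time and overshoots by 26.638 − 14 = 12.638 m.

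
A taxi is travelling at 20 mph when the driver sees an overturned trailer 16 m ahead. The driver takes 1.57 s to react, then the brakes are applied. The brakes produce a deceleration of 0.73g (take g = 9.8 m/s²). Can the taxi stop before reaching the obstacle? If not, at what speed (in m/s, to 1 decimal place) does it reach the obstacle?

No — it strikes the obstacle at 7.2 m/s

20 mph × 0.44704 = 8.9408 m/s.
a = 0.73 × 9.8 = 7.154 m/s².
Reaction distance = 8.9408 × 1.57 = 14.037 m.
Braking distance needed to stop: v²/(2a) = 79.938 / 14.308 = 5.587 m, so total needed = 14.037 + 5.587 = 19.624 m > 16 m — it cannot stop.
Distance remaining when braking begins: 16 − 14.037 = 1.963 m.
v² = v₀² − 2a·d = 79.938 − 2 × 7.154 × 1.963 = 51.851 m²/s².
v = √51.851 = 7.201 m/s.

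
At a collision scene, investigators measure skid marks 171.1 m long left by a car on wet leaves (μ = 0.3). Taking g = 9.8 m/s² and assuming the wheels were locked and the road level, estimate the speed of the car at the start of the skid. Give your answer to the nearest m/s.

Deceleration a = μg = 0.3 × 9.8 = 2.940 m/s².
v = √(2a·d) = √(2 × 2.940 × 171.1) = √1006.068 = 31.7186 m/s.

Initial speed ≈ 32 m/s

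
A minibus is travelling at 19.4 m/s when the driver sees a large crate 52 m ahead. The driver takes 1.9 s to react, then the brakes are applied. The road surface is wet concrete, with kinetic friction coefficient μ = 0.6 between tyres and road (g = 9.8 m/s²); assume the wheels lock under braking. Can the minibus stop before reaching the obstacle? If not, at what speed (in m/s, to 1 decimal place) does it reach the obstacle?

a = μg = 0.6 × 9.8 = 5.880 m/s².
Reaction distance = 19.4000 × 1.9 = 36.860 m.
Braking distance needed to stop: v²/(2a) = 376.360 / 11.760 = 32.003 m, so total needed = 36.860 + 32.003 = 68.863 m > 52 m — it cannot stop.
Distance remaining when braking begins: 52 − 36.860 = 15.140 m.
v² = v₀² − 2a·d = 376.360 − 2 × 5.880 × 15.140 = 198.314 m²/s².
v = √198.314 = 14.082 m/s.

No — it strikes the obstacle at 14.1 m/s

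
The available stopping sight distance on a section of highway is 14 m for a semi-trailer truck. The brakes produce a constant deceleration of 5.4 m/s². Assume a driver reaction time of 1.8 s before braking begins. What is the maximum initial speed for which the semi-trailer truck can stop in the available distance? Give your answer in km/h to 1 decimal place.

Stopping distance: v·t_r + v²/(2a) = 14 with t_r = 1.8 s and a = 5.400 m/s².
So v² + 19.440 v − 151.20 = 0.
Positive root: v = −a·t_r + √((a·t_r)² + 2a·d) = −9.720 + √(94.478 + 151.20) = 5.9541 m/s.
5.9541 m/s × 3.6 = 21.435 km/h.

Maximum speed ≈ 21.4 km/h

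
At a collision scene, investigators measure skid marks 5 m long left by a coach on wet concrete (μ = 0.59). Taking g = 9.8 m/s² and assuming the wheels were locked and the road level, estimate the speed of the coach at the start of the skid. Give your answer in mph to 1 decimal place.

Initial speed ≈ 17.0 mph

Deceleration a = μg = 0.59 × 9.8 = 5.782 m/s².
v = √(2a·d) = √(2 × 5.782 × 5) = √57.820 = 7.6039 m/s.
= 7.6039 ÷ 0.44704 = 17.009 mph.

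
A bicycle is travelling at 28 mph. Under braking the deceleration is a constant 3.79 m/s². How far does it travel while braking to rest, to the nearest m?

Braking distance ≈ 21 m

28 mph × 0.44704 = 12.5171 m/s.
Braking distance = v²/(2a) = 12.5171² / (2 × 3.790) = 156.678 / 7.580 = 20.670 m.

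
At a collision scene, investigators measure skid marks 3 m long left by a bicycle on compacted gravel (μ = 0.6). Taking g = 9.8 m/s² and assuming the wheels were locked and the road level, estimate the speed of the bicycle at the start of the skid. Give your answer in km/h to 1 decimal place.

Deceleration a = μg = 0.6 × 9.8 = 5.880 m/s².
v = √(2a·d) = √(2 × 5.880 × 3) = √35.280 = 5.9397 m/s.
= 5.9397 × 3.6 = 21.383 km/h.

Initial speed ≈ 21.4 km/h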